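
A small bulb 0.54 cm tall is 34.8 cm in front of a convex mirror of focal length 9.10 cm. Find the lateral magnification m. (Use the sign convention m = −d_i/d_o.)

m = +0.207

For a convex mirror, f = -9.10 cm.
1/d_i = 1/f − 1/d_o = 1/(-9.100) − 1/(34.8) = -0.1386, so d_i = -7.214 cm.
m = −d_i/d_o = −(-7.214)/(34.8) = +0.207.
The image is virtual, upright and reduced, behind the mirror.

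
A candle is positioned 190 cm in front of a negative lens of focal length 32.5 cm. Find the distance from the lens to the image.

For a negative lens, f = -32.5 cm.
Lens equation: 1/d_i = 1/f − 1/d_o = 1/(-32.50) − 1/(190) = -0.03077 − 0.005263 = -0.03603, so d_i = -27.8 cm.
The image is virtual, upright and reduced, on the same side as the object.

27.8 cm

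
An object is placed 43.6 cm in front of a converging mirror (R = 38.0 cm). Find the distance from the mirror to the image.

33.7 cm

f = R/2 = 38.0/2 = 19.00 cm.
Mirror equation: 1/q = 1/f − 1/p = 1/(19.00) − 1/(43.6) = 0.05263 − 0.02294 = 0.02970, so q = 33.7 cm.
The image is real, inverted and reduced, in front of the mirror.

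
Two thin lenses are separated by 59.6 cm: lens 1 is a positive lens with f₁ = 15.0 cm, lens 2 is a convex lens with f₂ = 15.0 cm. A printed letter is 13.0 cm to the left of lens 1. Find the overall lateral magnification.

m = -0.792

Lens 1: 1/d_i1 = 1/(15.0) − 1/(13.0) = -0.01026, so d_i1 = -97.50 cm; m₁ = −d_i1/d_o1 = +7.500.
d_o2 = 59.6 − (-97.50) = 157.1 cm.
Lens 2: 1/d_i2 = 1/(15.0) − 1/(157.1) = 0.06030, so d_i2 = 16.58 cm; m₂ = −d_i2/d_o2 = -0.1056.
m = m₁·m₂ = (+7.500)(-0.1056) = -0.792.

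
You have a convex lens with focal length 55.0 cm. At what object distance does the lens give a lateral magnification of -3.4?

m = −d_i/d_o ⇒ d_i = −m·d_o.
1/f = 1/d_o + 1/d_i = 1/d_o − 1/(m·d_o) = (1 − 1/m)/d_o, so d_o = f(1 − 1/m) = (55.00)(1 − 1/(-3.4)) = 71.2 cm.

71.2 cm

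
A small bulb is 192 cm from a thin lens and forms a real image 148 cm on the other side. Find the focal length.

f = 83.6 cm (converging)

Real image ⇒ d_i = +148 cm.
1/f = 1/d_o + 1/d_i = 1/(192) + 1/(148) = 0.01197, so f = 83.6 cm.
Since f is positive, the thin lens is converging.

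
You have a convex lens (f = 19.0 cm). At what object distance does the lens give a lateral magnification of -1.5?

31.7 cm

m = −d_i/d_o ⇒ d_i = −m·d_o.
1/f = 1/d_o + 1/d_i = 1/d_o − 1/(m·d_o) = (1 − 1/m)/d_o, so d_o = f(1 − 1/m) = (19.00)(1 − 1/(-1.5)) = 31.7 cm.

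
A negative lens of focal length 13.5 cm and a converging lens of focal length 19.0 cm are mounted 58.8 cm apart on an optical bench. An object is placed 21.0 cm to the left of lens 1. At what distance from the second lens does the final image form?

26.5 cm

Lens 1 is diverging, so f₁ = −13.5 cm.
Lens 1: 1/d_i1 = 1/f₁ − 1/d_o1 = 1/(-13.5) − 1/(21.0) = -0.1217, so d_i1 = -8.217 cm.
The intermediate image is 8.217 cm to the left of lens 1 (virtual), which is 58.8 − (-8.217) = 67.02 cm to the left of lens 2, so d_o2 = +67.02 cm.
Lens 2: 1/d_i2 = 1/f₂ − 1/d_o2 = 1/(19.0) − 1/(67.02) = 0.03771, so d_i2 = 26.5 cm.
The final image is real, 26.5 cm to the right of lens 2 (overall magnification ≈ -0.15).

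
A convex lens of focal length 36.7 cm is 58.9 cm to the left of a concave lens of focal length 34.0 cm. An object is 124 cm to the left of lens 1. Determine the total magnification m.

m = -0.351

Lens 1: 1/d_i1 = 1/(36.7) − 1/(124) = 0.01918, so d_i1 = 52.13 cm; m₁ = −d_i1/d_o1 = -0.4204.
d_o2 = 58.9 − (52.13) = 6.770 cm.
f₂ = −34.0 cm (diverging).
Lens 2: 1/d_i2 = 1/(-34.0) − 1/(6.770) = -0.1771, so d_i2 = -5.646 cm; m₂ = −d_i2/d_o2 = +0.8339.
m = m₁·m₂ = (-0.4204)(+0.8339) = -0.351.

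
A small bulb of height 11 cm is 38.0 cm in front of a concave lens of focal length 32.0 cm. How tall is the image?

For a concave lens, f = -32.0 cm.
1/d_i = 1/f − 1/d_o = 1/(-32.00) − 1/(38.0) = -0.05757, so d_i = -17.37 cm.
m = −d_i/d_o = +0.4571.
|h_i| = |m|·h_o = 0.4571 × 11 = 5.03 cm. The image is virtual, upright and reduced, on the same side as the object.

5.03 cm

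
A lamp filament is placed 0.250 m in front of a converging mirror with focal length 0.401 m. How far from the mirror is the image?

0.664 m

Mirror equation: 1/s_i = 1/f − 1/s_o = 1/(0.4010) − 1/(0.250) = 2.494 − 4.000 = -1.506, so s_i = -0.664 m.
The image is virtual, upright and enlarged, behind the mirror.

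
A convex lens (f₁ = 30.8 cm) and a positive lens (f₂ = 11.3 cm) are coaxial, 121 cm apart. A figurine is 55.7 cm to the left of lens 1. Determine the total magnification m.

Lens 1: 1/d_i1 = 1/(30.8) − 1/(55.7) = 0.01451, so d_i1 = 68.90 cm; m₁ = −d_i1/d_o1 = -1.237.
d_o2 = 121 − (68.90) = 52.10 cm.
Lens 2: 1/d_i2 = 1/(11.3) − 1/(52.10) = 0.06930, so d_i2 = 14.43 cm; m₂ = −d_i2/d_o2 = -0.2770.
m = m₁·m₂ = (-1.237)(-0.2770) = +0.343.

m = +0.343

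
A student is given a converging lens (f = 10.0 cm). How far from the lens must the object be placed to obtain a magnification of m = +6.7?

m = −d_i/d_o ⇒ d_i = −m·d_o.
1/f = 1/d_o + 1/d_i = 1/d_o − 1/(m·d_o) = (1 − 1/m)/d_o, so d_o = f(1 − 1/m) = (10.00)(1 − 1/(+6.7)) = 8.51 cm.

8.51 cm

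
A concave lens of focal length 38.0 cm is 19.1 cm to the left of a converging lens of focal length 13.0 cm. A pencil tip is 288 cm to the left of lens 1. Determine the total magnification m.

m = -0.0382

f₁ = −38.0 cm (diverging).
Lens 1: 1/d_i1 = 1/(-38.0) − 1/(288) = -0.02979, so d_i1 = -33.57 cm; m₁ = −d_i1/d_o1 = +0.1166.
d_o2 = 19.1 − (-33.57) = 52.67 cm.
Lens 2: 1/d_i2 = 1/(13.0) − 1/(52.67) = 0.05794, so d_i2 = 17.26 cm; m₂ = −d_i2/d_o2 = -0.3277.
m = m₁·m₂ = (+0.1166)(-0.3277) = -0.0382.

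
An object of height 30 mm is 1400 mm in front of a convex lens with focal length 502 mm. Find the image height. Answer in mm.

16.8 mm

1/d_i = 1/f − 1/d_o = 1/(502.0) − 1/(1400) = 0.001278, so d_i = 782.6 mm.
m = −d_i/d_o = -0.5590.
|h_i| = |m|·h_o = 0.5590 × 30 = 16.8 mm. The image is real, inverted and reduced, on the far side of the lens.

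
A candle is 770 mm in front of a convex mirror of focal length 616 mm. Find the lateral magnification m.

For a convex mirror, f = -616 mm.
1/d_i = 1/f − 1/d_o = 1/(-616.0) − 1/(770) = -0.002922, so d_i = -342.2 mm.
m = −d_i/d_o = −(-342.2)/(770) = +0.444.
The image is virtual, upright and reduced, behind the mirror.

m = +0.444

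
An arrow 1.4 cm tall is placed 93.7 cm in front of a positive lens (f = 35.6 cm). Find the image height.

1/d_i = 1/f − 1/d_o = 1/(35.60) − 1/(93.7) = 0.01742, so d_i = 57.41 cm.
m = −d_i/d_o = -0.6127.
|h_i| = |m|·h_o = 0.6127 × 1.4 = 0.858 cm. The image is real, inverted and reduced, on the far side of the lens.

0.858 cm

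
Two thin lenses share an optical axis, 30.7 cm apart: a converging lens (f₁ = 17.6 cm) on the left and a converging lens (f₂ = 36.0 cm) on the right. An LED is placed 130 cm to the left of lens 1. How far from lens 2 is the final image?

Lens 1: 1/d_i1 = 1/f₁ − 1/d_o1 = 1/(17.6) − 1/(130) = 0.04913, so d_i1 = 20.36 cm.
The intermediate image is 20.36 cm to the right of lens 1, which is 30.7 − (20.36) = 10.34 cm to the left of lens 2, so d_o2 = +10.34 cm.
Lens 2: 1/d_i2 = 1/f₂ − 1/d_o2 = 1/(36.0) − 1/(10.34) = -0.06893, so d_i2 = -14.5 cm.
The final image is virtual, 14.5 cm to the left of lens 2 (overall magnification ≈ -0.22).

14.5 cm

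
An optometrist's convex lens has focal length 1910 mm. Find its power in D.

f = 191 cm = 1.91 m.
P = 1/f = 1/(1.91 m) = +0.524 D.

P = +0.524 D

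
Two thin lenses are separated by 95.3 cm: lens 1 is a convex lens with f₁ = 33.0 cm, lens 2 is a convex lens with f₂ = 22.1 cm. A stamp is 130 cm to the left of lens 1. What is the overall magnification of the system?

m = +0.260

Lens 1: 1/d_i1 = 1/(33.0) − 1/(130) = 0.02261, so d_i1 = 44.23 cm; m₁ = −d_i1/d_o1 = -0.3402.
d_o2 = 95.3 − (44.23) = 51.07 cm.
Lens 2: 1/d_i2 = 1/(22.1) − 1/(51.07) = 0.02567, so d_i2 = 38.96 cm; m₂ = −d_i2/d_o2 = -0.7629.
m = m₁·m₂ = (-0.3402)(-0.7629) = +0.260.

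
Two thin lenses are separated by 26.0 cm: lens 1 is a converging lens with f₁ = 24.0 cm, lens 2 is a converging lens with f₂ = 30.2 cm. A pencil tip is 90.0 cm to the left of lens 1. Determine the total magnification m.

Lens 1: 1/d_i1 = 1/(24.0) − 1/(90.0) = 0.03056, so d_i1 = 32.73 cm; m₁ = −d_i1/d_o1 = -0.3637.
d_o2 = 26.0 − (32.73) = -6.730 cm (virtual object).
Lens 2: 1/d_i2 = 1/(30.2) − 1/(-6.730) = 0.1817, so d_i2 = 5.504 cm; m₂ = −d_i2/d_o2 = +0.8178.
m = m₁·m₂ = (-0.3637)(+0.8178) = -0.297.

m = -0.297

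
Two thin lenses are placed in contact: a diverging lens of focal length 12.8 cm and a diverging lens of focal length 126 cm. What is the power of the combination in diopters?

P = -8.61 D

P₁ = 1/f₁ = 1/(-0.128 m) = -7.812 D; P₂ = 1/f₂ = 1/(-1.26 m) = -0.7937 D.
For thin lenses in contact, P = P₁ + P₂ = (-7.812) + (-0.7937) = -8.61 D.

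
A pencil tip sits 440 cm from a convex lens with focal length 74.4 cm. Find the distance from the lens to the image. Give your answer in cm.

Lens equation: 1/s_i = 1/f − 1/s_o = 1/(74.40) − 1/(440) = 0.01344 − 0.002273 = 0.01117, so s_i = 89.5 cm.
The image is real, inverted and reduced, on the far side of the lens.

89.5 cm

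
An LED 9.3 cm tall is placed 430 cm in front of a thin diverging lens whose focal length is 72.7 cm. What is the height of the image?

1.34 cm

For a diverging lens, f = -72.7 cm.
1/d_i = 1/f − 1/d_o = 1/(-72.70) − 1/(430) = -0.01608, so d_i = -62.19 cm.
m = −d_i/d_o = +0.1446.
|h_i| = |m|·h_o = 0.1446 × 9.3 = 1.34 cm. The image is virtual, upright and reduced, on the same side as the object.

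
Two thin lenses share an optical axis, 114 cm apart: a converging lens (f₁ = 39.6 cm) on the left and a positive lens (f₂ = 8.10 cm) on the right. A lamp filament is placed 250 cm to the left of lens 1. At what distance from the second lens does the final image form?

9.21 cm

Lens 1: 1/d_i1 = 1/f₁ − 1/d_o1 = 1/(39.6) − 1/(250) = 0.02125, so d_i1 = 47.05 cm.
The intermediate image is 47.05 cm to the right of lens 1, which is 114 − (47.05) = 66.95 cm to the left of lens 2, so d_o2 = +66.95 cm.
Lens 2: 1/d_i2 = 1/f₂ − 1/d_o2 = 1/(8.10) − 1/(66.95) = 0.1085, so d_i2 = 9.21 cm.
The final image is real, 9.21 cm to the right of lens 2 (overall magnification ≈ 0.026).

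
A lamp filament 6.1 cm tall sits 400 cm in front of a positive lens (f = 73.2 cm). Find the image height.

1.37 cm

1/d_i = 1/f − 1/d_o = 1/(73.20) − 1/(400) = 0.01116, so d_i = 89.60 cm.
m = −d_i/d_o = -0.2240.
|h_i| = |m|·h_o = 0.2240 × 6.1 = 1.37 cm. The image is real, inverted and reduced, on the far side of the lens.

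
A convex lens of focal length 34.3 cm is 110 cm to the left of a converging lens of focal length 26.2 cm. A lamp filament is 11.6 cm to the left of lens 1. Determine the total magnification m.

m = -0.391

Lens 1: 1/d_i1 = 1/(34.3) − 1/(11.6) = -0.05705, so d_i1 = -17.53 cm; m₁ = −d_i1/d_o1 = +1.511.
d_o2 = 110 − (-17.53) = 127.5 cm.
Lens 2: 1/d_i2 = 1/(26.2) − 1/(127.5) = 0.03032, so d_i2 = 32.98 cm; m₂ = −d_i2/d_o2 = -0.2586.
m = m₁·m₂ = (+1.511)(-0.2586) = -0.391.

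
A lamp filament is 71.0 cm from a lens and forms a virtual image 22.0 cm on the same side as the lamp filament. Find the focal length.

f = -31.9 cm (diverging)

Virtual image ⇒ d_i = −22.0 cm.
1/f = 1/d_o + 1/d_i = 1/(71.0) + 1/(-22.0) = -0.03137, so f = -31.9 cm.
Since f is negative, the lens is diverging.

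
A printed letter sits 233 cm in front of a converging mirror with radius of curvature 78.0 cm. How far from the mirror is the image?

f = R/2 = 78.0/2 = 39.00 cm.
Mirror equation: 1/q = 1/f − 1/p = 1/(39.00) − 1/(233) = 0.02564 − 0.004292 = 0.02135, so q = 46.8 cm.
The image is real, inverted and reduced, in front of the mirror.

46.8 cm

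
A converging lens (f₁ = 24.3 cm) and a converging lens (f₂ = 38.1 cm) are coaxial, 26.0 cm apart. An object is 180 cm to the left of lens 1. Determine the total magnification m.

m = -0.148

Lens 1: 1/d_i1 = 1/(24.3) − 1/(180) = 0.03560, so d_i1 = 28.09 cm; m₁ = −d_i1/d_o1 = -0.1561.
d_o2 = 26.0 − (28.09) = -2.090 cm (virtual object).
Lens 2: 1/d_i2 = 1/(38.1) − 1/(-2.090) = 0.5047, so d_i2 = 1.981 cm; m₂ = −d_i2/d_o2 = +0.9480.
m = m₁·m₂ = (-0.1561)(+0.9480) = -0.148.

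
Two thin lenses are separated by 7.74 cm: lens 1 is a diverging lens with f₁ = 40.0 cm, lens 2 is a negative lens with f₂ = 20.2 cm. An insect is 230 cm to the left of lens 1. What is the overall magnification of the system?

f₁ = −40.0 cm (diverging).
Lens 1: 1/d_i1 = 1/(-40.0) − 1/(230) = -0.02935, so d_i1 = -34.07 cm; m₁ = −d_i1/d_o1 = +0.1481.
d_o2 = 7.74 − (-34.07) = 41.81 cm.
f₂ = −20.2 cm (diverging).
Lens 2: 1/d_i2 = 1/(-20.2) − 1/(41.81) = -0.07342, so d_i2 = -13.62 cm; m₂ = −d_i2/d_o2 = +0.3258.
m = m₁·m₂ = (+0.1481)(+0.3258) = +0.0483.

m = +0.0483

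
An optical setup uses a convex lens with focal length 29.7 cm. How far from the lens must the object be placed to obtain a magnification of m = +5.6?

24.4 cm

m = −d_i/d_o ⇒ d_i = −m·d_o.
1/f = 1/d_o + 1/d_i = 1/d_o − 1/(m·d_o) = (1 − 1/m)/d_o, so d_o = f(1 − 1/m) = (29.70)(1 − 1/(+5.6)) = 24.4 cm.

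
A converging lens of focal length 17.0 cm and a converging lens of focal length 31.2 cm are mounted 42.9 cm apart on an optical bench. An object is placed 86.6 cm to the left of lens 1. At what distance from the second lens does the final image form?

Lens 1: 1/d_i1 = 1/f₁ − 1/d_o1 = 1/(17.0) − 1/(86.6) = 0.04728, so d_i1 = 21.15 cm.
The intermediate image is 21.15 cm to the right of lens 1, which is 42.9 − (21.15) = 21.75 cm to the left of lens 2, so d_o2 = +21.75 cm.
Lens 2: 1/d_i2 = 1/f₂ − 1/d_o2 = 1/(31.2) − 1/(21.75) = -0.01393, so d_i2 = -71.8 cm.
The final image is virtual, 71.8 cm to the left of lens 2 (overall magnification ≈ -0.81).

71.8 cm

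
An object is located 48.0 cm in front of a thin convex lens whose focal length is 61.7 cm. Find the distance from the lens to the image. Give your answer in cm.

216 cm

Lens equation: 1/v = 1/f − 1/u = 1/(61.70) − 1/(48.0) = 0.01621 − 0.02083 = -0.004626, so v = -216 cm.
The image is virtual, upright and enlarged, on the same side as the object.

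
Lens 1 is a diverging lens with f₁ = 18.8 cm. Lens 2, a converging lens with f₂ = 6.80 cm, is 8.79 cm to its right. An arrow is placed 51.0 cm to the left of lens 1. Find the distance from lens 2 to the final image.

9.74 cm

Lens 1 is diverging, so f₁ = −18.8 cm.
Lens 1: 1/d_i1 = 1/f₁ − 1/d_o1 = 1/(-18.8) − 1/(51.0) = -0.07280, so d_i1 = -13.74 cm.
The intermediate image is 13.74 cm to the left of lens 1 (virtual), which is 8.79 − (-13.74) = 22.53 cm to the left of lens 2, so d_o2 = +22.53 cm.
Lens 2: 1/d_i2 = 1/f₂ − 1/d_o2 = 1/(6.80) − 1/(22.53) = 0.1027, so d_i2 = 9.74 cm.
The final image is real, 9.74 cm to the right of lens 2 (overall magnification ≈ -0.12).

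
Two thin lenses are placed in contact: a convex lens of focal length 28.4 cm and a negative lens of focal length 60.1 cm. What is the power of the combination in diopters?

P = +1.86 D

P₁ = 1/f₁ = 1/(0.284 m) = +3.521 D; P₂ = 1/f₂ = 1/(-0.601 m) = -1.664 D.
For thin lenses in contact, P = P₁ + P₂ = (+3.521) + (-1.664) = +1.86 D.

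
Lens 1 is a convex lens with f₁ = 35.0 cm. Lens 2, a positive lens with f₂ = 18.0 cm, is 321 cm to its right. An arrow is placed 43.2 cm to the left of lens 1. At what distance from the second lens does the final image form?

Lens 1: 1/d_i1 = 1/f₁ − 1/d_o1 = 1/(35.0) − 1/(43.2) = 0.005423, so d_i1 = 184.4 cm.
The intermediate image is 184.4 cm to the right of lens 1, which is 321 − (184.4) = 136.6 cm to the left of lens 2, so d_o2 = +136.6 cm.
Lens 2: 1/d_i2 = 1/f₂ − 1/d_o2 = 1/(18.0) − 1/(136.6) = 0.04823, so d_i2 = 20.7 cm.
The final image is real, 20.7 cm to the right of lens 2 (overall magnification ≈ 0.65).

20.7 cm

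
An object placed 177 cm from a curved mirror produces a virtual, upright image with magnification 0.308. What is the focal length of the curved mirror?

f = -78.8 cm (convex)

m = −d_i/d_o ⇒ d_i = −m·d_o = −(+0.308)·(177) = -54.52 cm.
1/f = 1/d_o + 1/d_i = 1/(177) + 1/(-54.52) = -0.01269, so f = -78.8 cm.
Since f is negative, the curved mirror is convex.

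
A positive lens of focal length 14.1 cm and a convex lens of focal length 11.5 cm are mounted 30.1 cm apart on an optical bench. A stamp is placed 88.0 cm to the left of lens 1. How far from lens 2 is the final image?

84.6 cm

Lens 1: 1/d_i1 = 1/f₁ − 1/d_o1 = 1/(14.1) − 1/(88.0) = 0.05956, so d_i1 = 16.79 cm.
The intermediate image is 16.79 cm to the right of lens 1, which is 30.1 − (16.79) = 13.31 cm to the left of lens 2, so d_o2 = +13.31 cm.
Lens 2: 1/d_i2 = 1/f₂ − 1/d_o2 = 1/(11.5) − 1/(13.31) = 0.01183, so d_i2 = 84.6 cm.
The final image is real, 84.6 cm to the right of lens 2 (overall magnification ≈ 1.2).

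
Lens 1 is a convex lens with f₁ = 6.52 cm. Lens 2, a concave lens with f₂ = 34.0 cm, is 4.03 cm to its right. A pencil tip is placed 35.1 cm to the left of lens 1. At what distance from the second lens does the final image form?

Lens 1: 1/d_i1 = 1/f₁ − 1/d_o1 = 1/(6.52) − 1/(35.1) = 0.1249, so d_i1 = 8.007 cm.
The intermediate image is 8.007 cm to the right of lens 1, which lies 3.977 cm to the right of lens 2 — a virtual object — so d_o2 = −3.977 cm.
Lens 2 is diverging, so f₂ = −34.0 cm.
Lens 2: 1/d_i2 = 1/f₂ − 1/d_o2 = 1/(-34.0) − 1/(-3.977) = 0.2220, so d_i2 = 4.50 cm.
The final image is real, 4.50 cm to the right of lens 2 (overall magnification ≈ -0.26).

4.50 cm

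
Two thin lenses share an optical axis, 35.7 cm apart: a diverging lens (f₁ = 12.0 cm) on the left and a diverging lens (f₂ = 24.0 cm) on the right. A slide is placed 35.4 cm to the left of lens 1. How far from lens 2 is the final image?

Lens 1 is diverging, so f₁ = −12.0 cm.
Lens 1: 1/d_i1 = 1/f₁ − 1/d_o1 = 1/(-12.0) − 1/(35.4) = -0.1116, so d_i1 = -8.962 cm.
The intermediate image is 8.962 cm to the left of lens 1 (virtual), which is 35.7 − (-8.962) = 44.66 cm to the left of lens 2, so d_o2 = +44.66 cm.
Lens 2 is diverging, so f₂ = −24.0 cm.
Lens 2: 1/d_i2 = 1/f₂ − 1/d_o2 = 1/(-24.0) − 1/(44.66) = -0.06406, so d_i2 = -15.6 cm.
The final image is virtual, 15.6 cm to the left of lens 2 (overall magnification ≈ 0.088).

15.6 cm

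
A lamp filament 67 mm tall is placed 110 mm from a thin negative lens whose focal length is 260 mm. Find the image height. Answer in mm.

For a negative lens, f = -260 mm.
1/d_i = 1/f − 1/d_o = 1/(-260.0) − 1/(110) = -0.01294, so d_i = -77.30 mm.
m = −d_i/d_o = +0.7027.
|h_i| = |m|·h_o = 0.7027 × 67 = 47.1 mm. The image is virtual, upright and reduced, on the same side as the object.

47.1 mm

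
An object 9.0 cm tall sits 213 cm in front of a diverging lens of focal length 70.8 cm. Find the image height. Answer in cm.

For a diverging lens, f = -70.8 cm.
1/d_i = 1/f − 1/d_o = 1/(-70.80) − 1/(213) = -0.01882, so d_i = -53.14 cm.
m = −d_i/d_o = +0.2495.
|h_i| = |m|·h_o = 0.2495 × 9.0 = 2.25 cm. The image is virtual, upright and reduced, on the same side as the object.

2.25 cm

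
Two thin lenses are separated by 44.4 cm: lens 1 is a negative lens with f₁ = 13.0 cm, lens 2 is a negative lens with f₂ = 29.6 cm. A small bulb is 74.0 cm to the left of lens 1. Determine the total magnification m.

m = +0.0520

f₁ = −13.0 cm (diverging).
Lens 1: 1/d_i1 = 1/(-13.0) − 1/(74.0) = -0.09044, so d_i1 = -11.06 cm; m₁ = −d_i1/d_o1 = +0.1495.
d_o2 = 44.4 − (-11.06) = 55.46 cm.
f₂ = −29.6 cm (diverging).
Lens 2: 1/d_i2 = 1/(-29.6) − 1/(55.46) = -0.05181, so d_i2 = -19.30 cm; m₂ = −d_i2/d_o2 = +0.3480.
m = m₁·m₂ = (+0.1495)(+0.3480) = +0.0520.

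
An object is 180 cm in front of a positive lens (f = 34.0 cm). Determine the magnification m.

1/d_i = 1/f − 1/d_o = 1/(34.00) − 1/(180) = 0.02386, so d_i = 41.92 cm.
m = −d_i/d_o = −(41.92)/(180) = -0.233.
The image is real, inverted and reduced, on the far side of the lens.

m = -0.233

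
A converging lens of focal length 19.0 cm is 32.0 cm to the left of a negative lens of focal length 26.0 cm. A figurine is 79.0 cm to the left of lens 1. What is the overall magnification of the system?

Lens 1: 1/d_i1 = 1/(19.0) − 1/(79.0) = 0.03997, so d_i1 = 25.02 cm; m₁ = −d_i1/d_o1 = -0.3167.
d_o2 = 32.0 − (25.02) = 6.980 cm.
f₂ = −26.0 cm (diverging).
Lens 2: 1/d_i2 = 1/(-26.0) − 1/(6.980) = -0.1817, so d_i2 = -5.503 cm; m₂ = −d_i2/d_o2 = +0.7884.
m = m₁·m₂ = (-0.3167)(+0.7884) = -0.250.

m = -0.250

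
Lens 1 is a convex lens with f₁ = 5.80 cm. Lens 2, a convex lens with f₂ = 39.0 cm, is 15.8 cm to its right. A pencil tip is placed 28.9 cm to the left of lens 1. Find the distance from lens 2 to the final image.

Lens 1: 1/d_i1 = 1/f₁ − 1/d_o1 = 1/(5.80) − 1/(28.9) = 0.1378, so d_i1 = 7.256 cm.
The intermediate image is 7.256 cm to the right of lens 1, which is 15.8 − (7.256) = 8.544 cm to the left of lens 2, so d_o2 = +8.544 cm.
Lens 2: 1/d_i2 = 1/f₂ − 1/d_o2 = 1/(39.0) − 1/(8.544) = -0.09140, so d_i2 = -10.9 cm.
The final image is virtual, 10.9 cm to the left of lens 2 (overall magnification ≈ -0.32).

10.9 cm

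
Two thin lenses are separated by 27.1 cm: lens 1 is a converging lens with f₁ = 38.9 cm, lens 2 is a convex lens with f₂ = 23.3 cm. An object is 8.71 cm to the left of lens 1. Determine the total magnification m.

Lens 1: 1/d_i1 = 1/(38.9) − 1/(8.71) = -0.08910, so d_i1 = -11.22 cm; m₁ = −d_i1/d_o1 = +1.288.
d_o2 = 27.1 − (-11.22) = 38.32 cm.
Lens 2: 1/d_i2 = 1/(23.3) − 1/(38.32) = 0.01682, so d_i2 = 59.44 cm; m₂ = −d_i2/d_o2 = -1.551.
m = m₁·m₂ = (+1.288)(-1.551) = -2.00.

m = -2.00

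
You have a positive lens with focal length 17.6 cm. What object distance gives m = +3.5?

m = −d_i/d_o ⇒ d_i = −m·d_o.
1/f = 1/d_o + 1/d_i = 1/d_o − 1/(m·d_o) = (1 − 1/m)/d_o, so d_o = f(1 − 1/m) = (17.60)(1 − 1/(+3.5)) = 12.6 cm.

12.6 cm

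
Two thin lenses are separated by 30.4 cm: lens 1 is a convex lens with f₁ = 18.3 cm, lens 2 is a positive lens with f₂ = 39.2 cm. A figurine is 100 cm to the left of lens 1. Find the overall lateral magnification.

Lens 1: 1/d_i1 = 1/(18.3) − 1/(100) = 0.04464, so d_i1 = 22.40 cm; m₁ = −d_i1/d_o1 = -0.2240.
d_o2 = 30.4 − (22.40) = 8.000 cm.
Lens 2: 1/d_i2 = 1/(39.2) − 1/(8.000) = -0.09949, so d_i2 = -10.05 cm; m₂ = −d_i2/d_o2 = +1.256.
m = m₁·m₂ = (-0.2240)(+1.256) = -0.281.

m = -0.281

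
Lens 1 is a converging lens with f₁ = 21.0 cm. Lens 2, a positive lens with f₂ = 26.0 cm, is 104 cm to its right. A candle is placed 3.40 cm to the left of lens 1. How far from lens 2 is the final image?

34.2 cm

Lens 1: 1/d_i1 = 1/f₁ − 1/d_o1 = 1/(21.0) − 1/(3.40) = -0.2465, so d_i1 = -4.057 cm.
The intermediate image is 4.057 cm to the left of lens 1 (virtual), which is 104 − (-4.057) = 108.1 cm to the left of lens 2, so d_o2 = +108.1 cm.
Lens 2: 1/d_i2 = 1/f₂ − 1/d_o2 = 1/(26.0) − 1/(108.1) = 0.02921, so d_i2 = 34.2 cm.
The final image is real, 34.2 cm to the right of lens 2 (overall magnification ≈ -0.38).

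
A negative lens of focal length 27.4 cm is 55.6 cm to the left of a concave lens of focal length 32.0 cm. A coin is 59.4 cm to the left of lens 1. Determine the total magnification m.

f₁ = −27.4 cm (diverging).
Lens 1: 1/d_i1 = 1/(-27.4) − 1/(59.4) = -0.05333, so d_i1 = -18.75 cm; m₁ = −d_i1/d_o1 = +0.3157.
d_o2 = 55.6 − (-18.75) = 74.35 cm.
f₂ = −32.0 cm (diverging).
Lens 2: 1/d_i2 = 1/(-32.0) − 1/(74.35) = -0.04470, so d_i2 = -22.37 cm; m₂ = −d_i2/d_o2 = +0.3009.
m = m₁·m₂ = (+0.3157)(+0.3009) = +0.0950.

m = +0.0950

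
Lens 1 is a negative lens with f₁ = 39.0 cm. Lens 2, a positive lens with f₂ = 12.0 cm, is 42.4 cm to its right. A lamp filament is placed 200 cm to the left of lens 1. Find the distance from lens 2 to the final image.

Lens 1 is diverging, so f₁ = −39.0 cm.
Lens 1: 1/d_i1 = 1/f₁ − 1/d_o1 = 1/(-39.0) − 1/(200) = -0.03064, so d_i1 = -32.64 cm.
The intermediate image is 32.64 cm to the left of lens 1 (virtual), which is 42.4 − (-32.64) = 75.04 cm to the left of lens 2, so d_o2 = +75.04 cm.
Lens 2: 1/d_i2 = 1/f₂ − 1/d_o2 = 1/(12.0) − 1/(75.04) = 0.07001, so d_i2 = 14.3 cm.
The final image is real, 14.3 cm to the right of lens 2 (overall magnification ≈ -0.031).

14.3 cm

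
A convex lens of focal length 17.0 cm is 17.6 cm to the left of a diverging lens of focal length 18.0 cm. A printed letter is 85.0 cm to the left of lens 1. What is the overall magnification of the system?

Lens 1: 1/d_i1 = 1/(17.0) − 1/(85.0) = 0.04706, so d_i1 = 21.25 cm; m₁ = −d_i1/d_o1 = -0.2500.
d_o2 = 17.6 − (21.25) = -3.650 cm (virtual object).
f₂ = −18.0 cm (diverging).
Lens 2: 1/d_i2 = 1/(-18.0) − 1/(-3.650) = 0.2184, so d_i2 = 4.578 cm; m₂ = −d_i2/d_o2 = +1.254.
m = m₁·m₂ = (-0.2500)(+1.254) = -0.314.

m = -0.314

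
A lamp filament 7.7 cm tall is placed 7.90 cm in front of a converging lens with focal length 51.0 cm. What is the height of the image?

9.11 cm

1/d_i = 1/f − 1/d_o = 1/(51.00) − 1/(7.90) = -0.1070, so d_i = -9.348 cm.
m = −d_i/d_o = +1.183.
|h_i| = |m|·h_o = 1.183 × 7.7 = 9.11 cm. The image is virtual, upright and enlarged, on the same side as the object.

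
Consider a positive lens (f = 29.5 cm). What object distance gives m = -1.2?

m = −d_i/d_o ⇒ d_i = −m·d_o.
1/f = 1/d_o + 1/d_i = 1/d_o − 1/(m·d_o) = (1 − 1/m)/d_o, so d_o = f(1 − 1/m) = (29.50)(1 − 1/(-1.2)) = 54.1 cm.

54.1 cm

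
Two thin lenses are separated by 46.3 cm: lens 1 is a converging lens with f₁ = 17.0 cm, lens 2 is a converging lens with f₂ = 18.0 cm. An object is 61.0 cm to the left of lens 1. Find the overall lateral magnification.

m = +1.47

Lens 1: 1/d_i1 = 1/(17.0) − 1/(61.0) = 0.04243, so d_i1 = 23.57 cm; m₁ = −d_i1/d_o1 = -0.3864.
d_o2 = 46.3 − (23.57) = 22.73 cm.
Lens 2: 1/d_i2 = 1/(18.0) − 1/(22.73) = 0.01156, so d_i2 = 86.50 cm; m₂ = −d_i2/d_o2 = -3.805.
m = m₁·m₂ = (-0.3864)(-3.805) = +1.47.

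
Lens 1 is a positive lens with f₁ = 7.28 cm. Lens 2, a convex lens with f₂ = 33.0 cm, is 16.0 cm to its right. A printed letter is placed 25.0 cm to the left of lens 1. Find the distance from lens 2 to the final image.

6.93 cm

Lens 1: 1/d_i1 = 1/f₁ − 1/d_o1 = 1/(7.28) − 1/(25.0) = 0.09736, so d_i1 = 10.27 cm.
The intermediate image is 10.27 cm to the right of lens 1, which is 16.0 − (10.27) = 5.730 cm to the left of lens 2, so d_o2 = +5.730 cm.
Lens 2: 1/d_i2 = 1/f₂ − 1/d_o2 = 1/(33.0) − 1/(5.730) = -0.1442, so d_i2 = -6.93 cm.
The final image is virtual, 6.93 cm to the left of lens 2 (overall magnification ≈ -0.50).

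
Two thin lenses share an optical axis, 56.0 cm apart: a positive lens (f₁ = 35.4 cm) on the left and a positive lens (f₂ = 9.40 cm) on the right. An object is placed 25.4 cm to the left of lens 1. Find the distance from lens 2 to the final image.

10.0 cm

Lens 1: 1/d_i1 = 1/f₁ − 1/d_o1 = 1/(35.4) − 1/(25.4) = -0.01112, so d_i1 = -89.92 cm.
The intermediate image is 89.92 cm to the left of lens 1 (virtual), which is 56.0 − (-89.92) = 145.9 cm to the left of lens 2, so d_o2 = +145.9 cm.
Lens 2: 1/d_i2 = 1/f₂ − 1/d_o2 = 1/(9.40) − 1/(145.9) = 0.09953, so d_i2 = 10.0 cm.
The final image is real, 10.0 cm to the right of lens 2 (overall magnification ≈ -0.24).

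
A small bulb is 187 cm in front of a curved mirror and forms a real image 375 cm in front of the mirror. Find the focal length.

f = 125 cm (concave)

Real image ⇒ d_i = +375 cm.
1/f = 1/d_o + 1/d_i = 1/(187) + 1/(375) = 0.008014, so f = 125 cm.
Since f is positive, the curved mirror is concave.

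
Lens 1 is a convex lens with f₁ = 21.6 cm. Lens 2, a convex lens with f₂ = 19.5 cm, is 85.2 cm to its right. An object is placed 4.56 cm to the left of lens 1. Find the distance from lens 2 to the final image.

24.8 cm

Lens 1: 1/d_i1 = 1/f₁ − 1/d_o1 = 1/(21.6) − 1/(4.56) = -0.1730, so d_i1 = -5.780 cm.
The intermediate image is 5.780 cm to the left of lens 1 (virtual), which is 85.2 − (-5.780) = 90.98 cm to the left of lens 2, so d_o2 = +90.98 cm.
Lens 2: 1/d_i2 = 1/f₂ − 1/d_o2 = 1/(19.5) − 1/(90.98) = 0.04029, so d_i2 = 24.8 cm.
The final image is real, 24.8 cm to the right of lens 2 (overall magnification ≈ -0.35).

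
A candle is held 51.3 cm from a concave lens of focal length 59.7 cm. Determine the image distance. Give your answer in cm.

For a concave lens, f = -59.7 cm.
Thin-lens equation: 1/q = 1/f − 1/p = 1/(-59.70) − 1/(51.3) = -0.01675 − 0.01949 = -0.03624, so q = -27.6 cm.
The image is virtual, upright and reduced, on the same side as the object.

27.6 cm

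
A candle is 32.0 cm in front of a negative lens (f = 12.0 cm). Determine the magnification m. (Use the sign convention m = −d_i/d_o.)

For a negative lens, f = -12.0 cm.
1/d_i = 1/f − 1/d_o = 1/(-12.00) − 1/(32.0) = -0.1146, so d_i = -8.727 cm.
m = −d_i/d_o = −(-8.727)/(32.0) = +0.273.
The image is virtual, upright and reduced, on the same side as the object.

m = +0.273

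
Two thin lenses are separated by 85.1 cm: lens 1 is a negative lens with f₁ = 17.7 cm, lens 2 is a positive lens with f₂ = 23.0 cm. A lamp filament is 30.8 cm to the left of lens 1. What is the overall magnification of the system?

f₁ = −17.7 cm (diverging).
Lens 1: 1/d_i1 = 1/(-17.7) − 1/(30.8) = -0.08896, so d_i1 = -11.24 cm; m₁ = −d_i1/d_o1 = +0.3649.
d_o2 = 85.1 − (-11.24) = 96.34 cm.
Lens 2: 1/d_i2 = 1/(23.0) − 1/(96.34) = 0.03310, so d_i2 = 30.21 cm; m₂ = −d_i2/d_o2 = -0.3136.
m = m₁·m₂ = (+0.3649)(-0.3136) = -0.114.

m = -0.114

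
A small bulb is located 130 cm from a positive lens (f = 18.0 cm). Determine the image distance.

20.9 cm

Thin-lens equation: 1/s_i = 1/f − 1/s_o = 1/(18.00) − 1/(130) = 0.05556 − 0.007692 = 0.04786, so s_i = 20.9 cm.
The image is real, inverted and reduced, on the far side of the lens.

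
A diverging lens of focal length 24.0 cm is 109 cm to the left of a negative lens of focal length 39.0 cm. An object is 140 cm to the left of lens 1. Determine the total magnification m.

f₁ = −24.0 cm (diverging).
Lens 1: 1/d_i1 = 1/(-24.0) − 1/(140) = -0.04881, so d_i1 = -20.49 cm; m₁ = −d_i1/d_o1 = +0.1464.
d_o2 = 109 − (-20.49) = 129.5 cm.
f₂ = −39.0 cm (diverging).
Lens 2: 1/d_i2 = 1/(-39.0) − 1/(129.5) = -0.03336, so d_i2 = -29.97 cm; m₂ = −d_i2/d_o2 = +0.2315.
m = m₁·m₂ = (+0.1464)(+0.2315) = +0.0339.

m = +0.0339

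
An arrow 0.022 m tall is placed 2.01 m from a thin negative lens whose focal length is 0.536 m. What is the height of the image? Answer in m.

For a negative lens, f = -0.536 m.
1/d_i = 1/f − 1/d_o = 1/(-0.5360) − 1/(2.01) = -2.363, so d_i = -0.4232 m.
m = −d_i/d_o = +0.2105.
|h_i| = |m|·h_o = 0.2105 × 0.022 = 0.00463 m. The image is virtual, upright and reduced, on the same side as the object.

0.00463 m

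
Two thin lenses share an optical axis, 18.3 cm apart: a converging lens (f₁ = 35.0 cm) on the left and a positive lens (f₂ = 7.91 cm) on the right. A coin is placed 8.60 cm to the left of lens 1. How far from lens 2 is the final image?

10.8 cm

Lens 1: 1/d_i1 = 1/f₁ − 1/d_o1 = 1/(35.0) − 1/(8.60) = -0.08771, so d_i1 = -11.40 cm.
The intermediate image is 11.40 cm to the left of lens 1 (virtual), which is 18.3 − (-11.40) = 29.70 cm to the left of lens 2, so d_o2 = +29.70 cm.
Lens 2: 1/d_i2 = 1/f₂ − 1/d_o2 = 1/(7.91) − 1/(29.70) = 0.09275, so d_i2 = 10.8 cm.
The final image is real, 10.8 cm to the right of lens 2 (overall magnification ≈ -0.48).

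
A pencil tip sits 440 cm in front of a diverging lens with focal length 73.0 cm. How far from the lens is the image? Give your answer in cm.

62.6 cm

For a diverging lens, f = -73.0 cm.
Lens equation: 1/d_i = 1/f − 1/d_o = 1/(-73.00) − 1/(440) = -0.01370 − 0.002273 = -0.01597, so d_i = -62.6 cm.
The image is virtual, upright and reduced, on the same side as the object.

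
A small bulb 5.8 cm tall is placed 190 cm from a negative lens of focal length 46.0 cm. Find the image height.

For a negative lens, f = -46.0 cm.
1/d_i = 1/f − 1/d_o = 1/(-46.00) − 1/(190) = -0.02700, so d_i = -37.03 cm.
m = −d_i/d_o = +0.1949.
|h_i| = |m|·h_o = 0.1949 × 5.8 = 1.13 cm. The image is virtual, upright and reduced, on the same side as the object.

1.13 cm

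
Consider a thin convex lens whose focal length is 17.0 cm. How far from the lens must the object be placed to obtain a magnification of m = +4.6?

m = −d_i/d_o ⇒ d_i = −m·d_o.
1/f = 1/d_o + 1/d_i = 1/d_o − 1/(m·d_o) = (1 − 1/m)/d_o, so d_o = f(1 − 1/m) = (17.00)(1 − 1/(+4.6)) = 13.3 cm.

13.3 cm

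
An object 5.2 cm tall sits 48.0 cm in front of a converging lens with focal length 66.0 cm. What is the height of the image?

1/d_i = 1/f − 1/d_o = 1/(66.00) − 1/(48.0) = -0.005682, so d_i = -176.0 cm.
m = −d_i/d_o = +3.667.
|h_i| = |m|·h_o = 3.667 × 5.2 = 19.1 cm. The image is virtual, upright and enlarged, on the same side as the object.

19.1 cm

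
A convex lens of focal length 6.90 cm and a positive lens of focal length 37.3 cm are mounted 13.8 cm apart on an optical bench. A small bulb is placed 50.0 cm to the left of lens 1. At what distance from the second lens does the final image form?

6.86 cm

Lens 1: 1/d_i1 = 1/f₁ − 1/d_o1 = 1/(6.90) − 1/(50.0) = 0.1249, so d_i1 = 8.005 cm.
The intermediate image is 8.005 cm to the right of lens 1, which is 13.8 − (8.005) = 5.795 cm to the left of lens 2, so d_o2 = +5.795 cm.
Lens 2: 1/d_i2 = 1/f₂ − 1/d_o2 = 1/(37.3) − 1/(5.795) = -0.1458, so d_i2 = -6.86 cm.
The final image is virtual, 6.86 cm to the left of lens 2 (overall magnification ≈ -0.19).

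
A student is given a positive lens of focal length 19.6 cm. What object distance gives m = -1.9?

29.9 cm

m = −d_i/d_o ⇒ d_i = −m·d_o.
1/f = 1/d_o + 1/d_i = 1/d_o − 1/(m·d_o) = (1 − 1/m)/d_o, so d_o = f(1 − 1/m) = (19.60)(1 − 1/(-1.9)) = 29.9 cm.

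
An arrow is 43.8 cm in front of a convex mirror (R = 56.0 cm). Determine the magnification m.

m = +0.390

f = R/2 = 56.0/2 = 28.00 cm; for a convex mirror, f = -28.00 cm.
1/d_i = 1/f − 1/d_o = 1/(-28.00) − 1/(43.8) = -0.05855, so d_i = -17.08 cm.
m = −d_i/d_o = −(-17.08)/(43.8) = +0.390.
The image is virtual, upright and reduced, behind the mirror.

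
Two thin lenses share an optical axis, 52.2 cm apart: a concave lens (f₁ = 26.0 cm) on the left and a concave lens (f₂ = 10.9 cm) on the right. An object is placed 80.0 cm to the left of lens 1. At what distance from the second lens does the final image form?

Lens 1 is diverging, so f₁ = −26.0 cm.
Lens 1: 1/d_i1 = 1/f₁ − 1/d_o1 = 1/(-26.0) − 1/(80.0) = -0.05096, so d_i1 = -19.62 cm.
The intermediate image is 19.62 cm to the left of lens 1 (virtual), which is 52.2 − (-19.62) = 71.82 cm to the left of lens 2, so d_o2 = +71.82 cm.
Lens 2 is diverging, so f₂ = −10.9 cm.
Lens 2: 1/d_i2 = 1/f₂ − 1/d_o2 = 1/(-10.9) − 1/(71.82) = -0.1057, so d_i2 = -9.46 cm.
The final image is virtual, 9.46 cm to the left of lens 2 (overall magnification ≈ 0.032).

9.46 cm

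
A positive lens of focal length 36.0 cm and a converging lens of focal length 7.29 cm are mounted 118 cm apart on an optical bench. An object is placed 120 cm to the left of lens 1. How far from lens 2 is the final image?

Lens 1: 1/d_i1 = 1/f₁ − 1/d_o1 = 1/(36.0) − 1/(120) = 0.01944, so d_i1 = 51.43 cm.
The intermediate image is 51.43 cm to the right of lens 1, which is 118 − (51.43) = 66.57 cm to the left of lens 2, so d_o2 = +66.57 cm.
Lens 2: 1/d_i2 = 1/f₂ − 1/d_o2 = 1/(7.29) − 1/(66.57) = 0.1222, so d_i2 = 8.19 cm.
The final image is real, 8.19 cm to the right of lens 2 (overall magnification ≈ 0.053).

8.19 cm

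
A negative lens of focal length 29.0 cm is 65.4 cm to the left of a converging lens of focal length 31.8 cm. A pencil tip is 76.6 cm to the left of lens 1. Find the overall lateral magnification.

m = -0.160

f₁ = −29.0 cm (diverging).
Lens 1: 1/d_i1 = 1/(-29.0) − 1/(76.6) = -0.04754, so d_i1 = -21.04 cm; m₁ = −d_i1/d_o1 = +0.2747.
d_o2 = 65.4 − (-21.04) = 86.44 cm.
Lens 2: 1/d_i2 = 1/(31.8) − 1/(86.44) = 0.01988, so d_i2 = 50.31 cm; m₂ = −d_i2/d_o2 = -0.5820.
m = m₁·m₂ = (+0.2747)(-0.5820) = -0.160.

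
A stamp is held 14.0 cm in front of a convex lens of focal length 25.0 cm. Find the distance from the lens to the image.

Thin-lens equation: 1/q = 1/f − 1/p = 1/(25.00) − 1/(14.0) = 0.04000 − 0.07143 = -0.03143, so q = -31.8 cm.
The image is virtual, upright and enlarged, on the same side as the object.

31.8 cm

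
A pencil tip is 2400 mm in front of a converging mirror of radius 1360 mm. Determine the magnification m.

m = -0.395

f = R/2 = 1360/2 = 680.0 mm.
1/d_i = 1/f − 1/d_o = 1/(680.0) − 1/(2400) = 0.001054, so d_i = 948.8 mm.
m = −d_i/d_o = −(948.8)/(2400) = -0.395.
The image is real, inverted and reduced, in front of the mirror.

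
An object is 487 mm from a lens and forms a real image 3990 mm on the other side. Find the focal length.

Real image ⇒ d_i = +3990 mm.
1/f = 1/d_o + 1/d_i = 1/(487) + 1/(3990) = 0.002304, so f = 434 mm.
Since f is positive, the lens is converging.

f = 434 mm (converging)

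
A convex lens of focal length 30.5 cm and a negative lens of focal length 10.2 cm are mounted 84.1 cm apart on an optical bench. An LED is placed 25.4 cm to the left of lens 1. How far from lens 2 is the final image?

9.78 cm

Lens 1: 1/d_i1 = 1/f₁ − 1/d_o1 = 1/(30.5) − 1/(25.4) = -0.006583, so d_i1 = -151.9 cm.
The intermediate image is 151.9 cm to the left of lens 1 (virtual), which is 84.1 − (-151.9) = 236.0 cm to the left of lens 2, so d_o2 = +236.0 cm.
Lens 2 is diverging, so f₂ = −10.2 cm.
Lens 2: 1/d_i2 = 1/f₂ − 1/d_o2 = 1/(-10.2) − 1/(236.0) = -0.1023, so d_i2 = -9.78 cm.
The final image is virtual, 9.78 cm to the left of lens 2 (overall magnification ≈ 0.25).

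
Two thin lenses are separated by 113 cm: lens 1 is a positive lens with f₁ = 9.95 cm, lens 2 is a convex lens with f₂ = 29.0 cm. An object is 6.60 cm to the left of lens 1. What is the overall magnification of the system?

m = -0.831

Lens 1: 1/d_i1 = 1/(9.95) − 1/(6.60) = -0.05101, so d_i1 = -19.60 cm; m₁ = −d_i1/d_o1 = +2.970.
d_o2 = 113 − (-19.60) = 132.6 cm.
Lens 2: 1/d_i2 = 1/(29.0) − 1/(132.6) = 0.02694, so d_i2 = 37.12 cm; m₂ = −d_i2/d_o2 = -0.2799.
m = m₁·m₂ = (+2.970)(-0.2799) = -0.831.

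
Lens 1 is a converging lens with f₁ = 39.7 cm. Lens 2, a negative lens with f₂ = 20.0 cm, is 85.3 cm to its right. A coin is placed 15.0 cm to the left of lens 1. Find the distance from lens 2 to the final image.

16.9 cm

Lens 1: 1/d_i1 = 1/f₁ − 1/d_o1 = 1/(39.7) − 1/(15.0) = -0.04148, so d_i1 = -24.11 cm.
The intermediate image is 24.11 cm to the left of lens 1 (virtual), which is 85.3 − (-24.11) = 109.4 cm to the left of lens 2, so d_o2 = +109.4 cm.
Lens 2 is diverging, so f₂ = −20.0 cm.
Lens 2: 1/d_i2 = 1/f₂ − 1/d_o2 = 1/(-20.0) − 1/(109.4) = -0.05914, so d_i2 = -16.9 cm.
The final image is virtual, 16.9 cm to the left of lens 2 (overall magnification ≈ 0.25).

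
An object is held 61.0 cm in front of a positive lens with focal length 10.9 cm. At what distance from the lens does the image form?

13.3 cm

Lens equation: 1/d_i = 1/f − 1/d_o = 1/(10.90) − 1/(61.0) = 0.09174 − 0.01639 = 0.07535, so d_i = 13.3 cm.
The image is real, inverted and reduced, on the far side of the lens.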